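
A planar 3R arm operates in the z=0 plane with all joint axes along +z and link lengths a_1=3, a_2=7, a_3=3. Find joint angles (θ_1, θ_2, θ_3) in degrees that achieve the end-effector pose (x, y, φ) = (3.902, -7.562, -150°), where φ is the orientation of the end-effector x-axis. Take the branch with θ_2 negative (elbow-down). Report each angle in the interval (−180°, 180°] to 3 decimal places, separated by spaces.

wrist centre = target − a_3·(cos φ, sin φ) = (6.5001, -6.0620)
cos θ_2 = (78.9988−3²−7²)/(2·3·7) = 0.5000; θ_2 = -60.0018° (elbow-down)
β = atan2(-6.0620,6.5001) = -43.0027°; ψ = atan2(-6.0623,6.4998) = -43.0053°
θ_1 = β − ψ = 0.0026°
θ_3 = φ − θ_1 − θ_2 = -90.0007° (wrapped to (-180°,180°])

0.003 -60.002 -90.001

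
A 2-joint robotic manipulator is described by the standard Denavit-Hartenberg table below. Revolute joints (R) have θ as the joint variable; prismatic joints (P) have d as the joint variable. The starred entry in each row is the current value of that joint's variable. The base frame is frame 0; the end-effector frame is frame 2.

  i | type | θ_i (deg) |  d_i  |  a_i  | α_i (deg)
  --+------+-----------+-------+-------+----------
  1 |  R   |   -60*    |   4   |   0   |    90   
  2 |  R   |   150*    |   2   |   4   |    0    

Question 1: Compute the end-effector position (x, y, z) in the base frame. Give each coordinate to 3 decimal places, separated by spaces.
after link 1: o_1 = (0.0000, 0.0000, 4.0000)
after link 2: o_2 = (-3.4641, 2.0000, 6.0000)

-3.464 2.000 6.000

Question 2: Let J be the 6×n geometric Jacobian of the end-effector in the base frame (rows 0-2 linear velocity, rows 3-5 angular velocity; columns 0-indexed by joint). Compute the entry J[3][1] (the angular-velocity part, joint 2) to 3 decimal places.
axis z_1 = (-0.8660,-0.5000,0.0000); lever o_n−o_1 = (-3.4641,2.0000,2.0000)
cross product → J_v[:, 1] = (-1.0000,1.7321,-3.4641)
J_ω[:, 1] = z_1
entry J[3][1] = -0.8660

-0.866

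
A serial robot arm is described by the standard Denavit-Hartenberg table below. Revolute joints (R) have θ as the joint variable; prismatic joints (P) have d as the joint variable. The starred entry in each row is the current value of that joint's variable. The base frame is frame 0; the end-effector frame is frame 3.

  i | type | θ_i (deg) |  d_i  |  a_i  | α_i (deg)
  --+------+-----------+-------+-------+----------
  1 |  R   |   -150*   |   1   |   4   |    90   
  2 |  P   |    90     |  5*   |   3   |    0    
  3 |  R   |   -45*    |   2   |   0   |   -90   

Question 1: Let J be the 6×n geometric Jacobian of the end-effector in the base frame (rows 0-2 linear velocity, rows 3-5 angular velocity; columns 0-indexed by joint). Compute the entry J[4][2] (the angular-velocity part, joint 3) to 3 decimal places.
axis z_2 = (-0.5000,0.8660,0.0000); lever o_n−o_2 = (-1.0000,1.7321,0.0000)
cross product → J_v[:, 2] = (-0.0000,-0.0000,0.0000)
J_ω[:, 2] = z_2
entry J[4][2] = 0.8660

0.866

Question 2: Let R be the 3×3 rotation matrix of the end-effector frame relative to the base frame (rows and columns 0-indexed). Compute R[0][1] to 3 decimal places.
End-effector y-axis (col 1 of R) = (0.5000,-0.8660,-0.0000)
R[0][1] = 0.5000

0.500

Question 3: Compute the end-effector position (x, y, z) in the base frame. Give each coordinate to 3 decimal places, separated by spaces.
after link 1: o_1 = (-3.4641, -2.0000, 1.0000)
after link 2: o_2 = (-5.9641, 2.3301, 4.0000)
after link 3: o_3 = (-6.9641, 4.0622, 4.0000)

-6.964 4.062 4.000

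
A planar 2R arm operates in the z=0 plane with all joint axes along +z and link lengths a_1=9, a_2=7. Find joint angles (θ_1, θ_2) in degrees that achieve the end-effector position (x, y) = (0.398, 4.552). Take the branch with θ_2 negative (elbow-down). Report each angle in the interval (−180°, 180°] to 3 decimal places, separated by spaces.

cos θ_2 = (20.8791−9²−7²)/(2·9·7) = -0.8660; θ_2 = -150.0015° (elbow-down)
β = atan2(4.5520,0.3980) = 85.0031°; ψ = atan2(-3.4998,2.9377) = -49.9902°
θ_1 = β − ψ = 134.9933°

134.993 -150.002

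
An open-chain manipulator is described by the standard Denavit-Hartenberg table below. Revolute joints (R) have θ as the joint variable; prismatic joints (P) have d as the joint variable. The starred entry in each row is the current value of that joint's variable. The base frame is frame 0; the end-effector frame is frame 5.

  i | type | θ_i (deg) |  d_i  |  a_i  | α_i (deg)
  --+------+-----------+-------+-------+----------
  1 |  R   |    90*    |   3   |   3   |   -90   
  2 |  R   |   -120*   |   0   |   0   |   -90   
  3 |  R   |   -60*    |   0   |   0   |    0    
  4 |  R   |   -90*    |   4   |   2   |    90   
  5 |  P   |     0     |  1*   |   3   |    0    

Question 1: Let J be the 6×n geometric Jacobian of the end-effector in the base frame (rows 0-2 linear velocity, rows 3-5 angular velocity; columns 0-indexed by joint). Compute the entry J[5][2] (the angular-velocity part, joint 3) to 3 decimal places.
axis z_2 = (0.0000,0.8660,0.5000); lever o_n−o_2 = (-1.6340,5.8792,-2.1830)
cross product → J_v[:, 2] = (-4.8301,-0.8170,1.4151)
J_ω[:, 2] = z_2
entry J[5][2] = 0.5000

0.500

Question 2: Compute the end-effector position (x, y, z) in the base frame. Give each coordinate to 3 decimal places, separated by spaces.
after link 1: o_1 = (0.0000, 3.0000, 3.0000)
after link 2: o_2 = (0.0000, 3.0000, 3.0000)
after link 3: o_3 = (0.0000, 3.0000, 3.0000)
after link 4: o_4 = (-1.0000, 7.3301, 3.5000)
after link 5: o_5 = (-1.6340, 8.8792, 0.8170)

-1.634 8.879 0.817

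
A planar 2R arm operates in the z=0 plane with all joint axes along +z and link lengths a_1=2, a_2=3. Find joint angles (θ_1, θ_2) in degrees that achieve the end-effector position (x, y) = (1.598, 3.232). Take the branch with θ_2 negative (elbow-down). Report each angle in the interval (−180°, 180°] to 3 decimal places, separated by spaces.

120.003 -90.003

cos θ_2 = (12.9994−2²−3²)/(2·2·3) = -0.0000; θ_2 = -90.0027° (elbow-down)
β = atan2(3.2320,1.5980) = 63.6908°; ψ = atan2(-3.0000,1.9999) = -56.3118°
θ_1 = β − ψ = 120.0026°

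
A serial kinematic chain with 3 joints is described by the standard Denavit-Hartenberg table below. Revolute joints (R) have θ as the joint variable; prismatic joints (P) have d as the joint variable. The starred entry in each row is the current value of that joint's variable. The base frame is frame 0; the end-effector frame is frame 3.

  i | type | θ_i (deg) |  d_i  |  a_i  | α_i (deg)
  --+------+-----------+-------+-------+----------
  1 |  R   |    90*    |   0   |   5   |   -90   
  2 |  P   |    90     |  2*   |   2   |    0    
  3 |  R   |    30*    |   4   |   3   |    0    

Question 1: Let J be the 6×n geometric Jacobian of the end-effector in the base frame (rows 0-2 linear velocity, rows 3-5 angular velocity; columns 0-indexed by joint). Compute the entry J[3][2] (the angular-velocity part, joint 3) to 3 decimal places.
axis z_2 = (-1.0000,0.0000,0.0000); lever o_n−o_2 = (-4.0000,-1.5000,-2.5981)
cross product → J_v[:, 2] = (-0.0000,-2.5981,1.5000)
J_ω[:, 2] = z_2
entry J[3][2] = -1.0000

-1.000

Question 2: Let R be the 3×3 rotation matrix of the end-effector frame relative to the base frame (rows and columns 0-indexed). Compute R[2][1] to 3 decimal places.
End-effector y-axis (col 1 of R) = (-0.0000,-0.8660,0.5000)
R[2][1] = 0.5000

0.500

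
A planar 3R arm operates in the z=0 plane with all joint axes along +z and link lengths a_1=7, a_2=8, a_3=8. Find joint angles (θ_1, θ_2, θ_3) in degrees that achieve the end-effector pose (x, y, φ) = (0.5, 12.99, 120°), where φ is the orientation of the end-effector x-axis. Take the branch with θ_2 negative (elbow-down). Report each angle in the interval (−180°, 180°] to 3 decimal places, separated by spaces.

120.000 -120.003 120.003

wrist centre = target − a_3·(cos φ, sin φ) = (4.5000, 6.0618)
cos θ_2 = (56.9954−7²−8²)/(2·7·8) = -0.5000; θ_2 = -120.0027° (elbow-down)
β = atan2(6.0618,4.5000) = 53.4115°; ψ = atan2(-6.9280,2.9997) = -66.5885°
θ_1 = β − ψ = 120.0000°
θ_3 = φ − θ_1 − θ_2 = 120.0027° (wrapped to (-180°,180°])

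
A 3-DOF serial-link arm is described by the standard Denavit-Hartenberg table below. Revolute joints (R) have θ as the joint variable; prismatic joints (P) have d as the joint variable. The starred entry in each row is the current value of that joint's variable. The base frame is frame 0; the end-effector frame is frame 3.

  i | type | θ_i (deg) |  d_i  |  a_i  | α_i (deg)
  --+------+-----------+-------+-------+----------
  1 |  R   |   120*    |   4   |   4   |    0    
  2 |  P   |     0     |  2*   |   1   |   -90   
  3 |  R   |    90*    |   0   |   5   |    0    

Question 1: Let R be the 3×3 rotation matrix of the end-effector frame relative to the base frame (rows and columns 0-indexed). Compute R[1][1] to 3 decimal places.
-0.866

End-effector y-axis (col 1 of R) = (0.5000,-0.8660,-0.0000)
R[1][1] = -0.8660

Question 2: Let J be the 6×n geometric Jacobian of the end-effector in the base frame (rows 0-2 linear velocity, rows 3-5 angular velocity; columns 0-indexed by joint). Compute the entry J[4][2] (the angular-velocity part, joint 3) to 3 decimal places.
axis z_2 = (-0.8660,-0.5000,0.0000); lever o_n−o_2 = (-0.0000,0.0000,-5.0000)
cross product → J_v[:, 2] = (2.5000,-4.3301,-0.0000)
J_ω[:, 2] = z_2
entry J[4][2] = -0.5000

-0.500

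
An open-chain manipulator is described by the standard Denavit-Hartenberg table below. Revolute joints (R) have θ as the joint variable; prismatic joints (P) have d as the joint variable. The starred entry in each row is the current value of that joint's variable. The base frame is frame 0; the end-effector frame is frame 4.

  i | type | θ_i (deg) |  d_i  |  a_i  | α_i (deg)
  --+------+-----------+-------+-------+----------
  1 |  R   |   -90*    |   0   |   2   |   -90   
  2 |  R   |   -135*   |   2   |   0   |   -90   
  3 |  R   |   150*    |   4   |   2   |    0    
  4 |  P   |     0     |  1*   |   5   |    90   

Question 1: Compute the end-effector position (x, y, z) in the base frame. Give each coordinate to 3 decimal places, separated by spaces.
-1.500 -9.822 -0.751

after link 1: o_1 = (0.0000, -2.0000, 0.0000)
after link 2: o_2 = (2.0000, -2.0000, 0.0000)
after link 3: o_3 = (1.0000, -6.0532, 1.6037)
after link 4: o_4 = (-1.5000, -9.8221, -0.7511)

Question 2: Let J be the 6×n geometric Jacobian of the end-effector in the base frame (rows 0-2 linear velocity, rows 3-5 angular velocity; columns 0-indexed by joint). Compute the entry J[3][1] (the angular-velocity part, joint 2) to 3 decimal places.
axis z_1 = (1.0000,0.0000,0.0000); lever o_n−o_1 = (-1.5000,-7.8221,-0.7511)
cross product → J_v[:, 1] = (0.0000,0.7511,-7.8221)
J_ω[:, 1] = z_1
entry J[3][1] = 1.0000

1.000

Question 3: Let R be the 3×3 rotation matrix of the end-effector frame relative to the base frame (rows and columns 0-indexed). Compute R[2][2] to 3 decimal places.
End-effector z-axis (col 2 of R) = (-0.8660,0.3536,0.3536)
R[2][2] = 0.3536

0.354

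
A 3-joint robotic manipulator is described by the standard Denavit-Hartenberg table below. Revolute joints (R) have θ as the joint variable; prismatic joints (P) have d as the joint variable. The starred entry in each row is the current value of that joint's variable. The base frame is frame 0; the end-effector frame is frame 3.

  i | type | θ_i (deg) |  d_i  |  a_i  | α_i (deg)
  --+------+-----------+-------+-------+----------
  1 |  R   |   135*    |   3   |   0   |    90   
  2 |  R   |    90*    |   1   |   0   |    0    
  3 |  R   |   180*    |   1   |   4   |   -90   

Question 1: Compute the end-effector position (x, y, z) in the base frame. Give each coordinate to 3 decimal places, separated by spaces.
1.414 1.414 -1.000

after link 1: o_1 = (0.0000, 0.0000, 3.0000)
after link 2: o_2 = (0.7071, 0.7071, 3.0000)
after link 3: o_3 = (1.4142, 1.4142, -1.0000)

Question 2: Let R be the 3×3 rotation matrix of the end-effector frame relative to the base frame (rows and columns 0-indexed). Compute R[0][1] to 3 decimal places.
End-effector y-axis (col 1 of R) = (-0.7071,-0.7071,-0.0000)
R[0][1] = -0.7071

-0.707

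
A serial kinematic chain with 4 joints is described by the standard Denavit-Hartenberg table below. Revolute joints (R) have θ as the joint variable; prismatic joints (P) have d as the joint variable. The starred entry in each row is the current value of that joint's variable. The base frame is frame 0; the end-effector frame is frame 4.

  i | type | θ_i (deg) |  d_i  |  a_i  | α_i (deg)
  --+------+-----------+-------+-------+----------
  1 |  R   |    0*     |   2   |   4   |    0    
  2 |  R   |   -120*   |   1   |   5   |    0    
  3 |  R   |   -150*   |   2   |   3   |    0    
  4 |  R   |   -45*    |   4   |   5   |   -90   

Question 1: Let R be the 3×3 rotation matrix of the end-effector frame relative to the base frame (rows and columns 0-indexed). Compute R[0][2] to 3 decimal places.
-0.707

End-effector z-axis (col 2 of R) = (-0.7071,0.7071,0.0000)
R[0][2] = -0.7071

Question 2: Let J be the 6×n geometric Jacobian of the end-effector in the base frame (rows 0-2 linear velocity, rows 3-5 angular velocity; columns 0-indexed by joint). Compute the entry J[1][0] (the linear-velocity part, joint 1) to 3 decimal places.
5.036

axis z_0 = ẑ; lever o_n−o_0 = (5.0355,2.2054,9.0000)
cross product → J_v[:, 0] = (-2.2054,5.0355,0.0000)
J_ω[:, 0] = z_0
entry J[1][0] = 5.0355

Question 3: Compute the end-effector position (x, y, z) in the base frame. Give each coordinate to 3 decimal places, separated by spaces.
after link 1: o_1 = (4.0000, 0.0000, 2.0000)
after link 2: o_2 = (1.5000, -4.3301, 3.0000)
after link 3: o_3 = (1.5000, -1.3301, 5.0000)
after link 4: o_4 = (5.0355, 2.2054, 9.0000)

5.036 2.205 9.000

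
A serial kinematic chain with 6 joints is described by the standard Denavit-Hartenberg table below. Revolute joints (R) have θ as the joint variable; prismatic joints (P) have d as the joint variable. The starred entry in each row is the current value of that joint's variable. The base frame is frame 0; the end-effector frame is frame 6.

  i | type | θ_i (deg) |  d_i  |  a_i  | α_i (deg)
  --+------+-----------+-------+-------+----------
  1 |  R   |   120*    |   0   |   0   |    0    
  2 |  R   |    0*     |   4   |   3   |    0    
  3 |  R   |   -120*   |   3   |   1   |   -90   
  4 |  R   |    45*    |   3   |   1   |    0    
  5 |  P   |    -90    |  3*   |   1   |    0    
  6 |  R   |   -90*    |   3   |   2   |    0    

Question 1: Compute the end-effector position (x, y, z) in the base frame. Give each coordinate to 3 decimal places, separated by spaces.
-0.500 11.598 8.414

after link 1: o_1 = (0.0000, 0.0000, 0.0000)
after link 2: o_2 = (-1.5000, 2.5981, 4.0000)
after link 3: o_3 = (-0.5000, 2.5981, 7.0000)
after link 4: o_4 = (0.2071, 5.5981, 6.2929)
after link 5: o_5 = (0.9142, 8.5981, 7.0000)
after link 6: o_6 = (-0.5000, 11.5981, 8.4142)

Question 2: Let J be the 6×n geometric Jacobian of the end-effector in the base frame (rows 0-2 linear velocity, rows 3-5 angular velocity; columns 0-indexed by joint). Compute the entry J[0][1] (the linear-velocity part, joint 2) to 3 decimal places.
-11.598

axis z_1 = (0.0000,0.0000,1.0000); lever o_n−o_1 = (-0.5000,11.5981,8.4142)
cross product → J_v[:, 1] = (-11.5981,-0.5000,0.0000)
J_ω[:, 1] = z_1
entry J[0][1] = -11.5981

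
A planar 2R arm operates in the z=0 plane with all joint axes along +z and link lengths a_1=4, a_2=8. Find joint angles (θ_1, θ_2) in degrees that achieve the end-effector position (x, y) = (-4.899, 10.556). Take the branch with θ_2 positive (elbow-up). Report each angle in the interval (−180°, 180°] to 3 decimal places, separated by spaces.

94.796 29.993

cos θ_2 = (135.4293−4²−8²)/(2·4·8) = 0.8661; θ_2 = 29.9934° (elbow-up)
β = atan2(10.5560,-4.8990) = 114.8958°; ψ = atan2(3.9992,10.9287) = 20.0994°
θ_1 = β − ψ = 94.7964°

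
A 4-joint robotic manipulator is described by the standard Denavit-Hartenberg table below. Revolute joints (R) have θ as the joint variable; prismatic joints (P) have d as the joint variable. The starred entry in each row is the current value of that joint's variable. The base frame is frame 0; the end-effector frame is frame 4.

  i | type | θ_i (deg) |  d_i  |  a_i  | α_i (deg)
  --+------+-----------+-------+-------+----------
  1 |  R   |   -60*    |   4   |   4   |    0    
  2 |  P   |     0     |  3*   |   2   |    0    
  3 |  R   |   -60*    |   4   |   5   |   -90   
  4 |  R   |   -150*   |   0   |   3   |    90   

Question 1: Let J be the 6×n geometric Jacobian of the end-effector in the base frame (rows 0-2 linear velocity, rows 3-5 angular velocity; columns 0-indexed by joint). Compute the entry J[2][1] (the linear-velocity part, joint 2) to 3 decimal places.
prismatic axis z_1 = (0.0000,0.0000,1.0000)
J_v[:, 1] = z_1; J_ω[:, 1] = (0,0,0)
entry J[2][1] = 1.0000

1.000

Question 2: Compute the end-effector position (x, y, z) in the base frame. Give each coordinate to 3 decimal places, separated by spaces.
after link 1: o_1 = (2.0000, -3.4641, 4.0000)
after link 2: o_2 = (3.0000, -5.1962, 7.0000)
after link 3: o_3 = (0.5000, -9.5263, 11.0000)
after link 4: o_4 = (1.7990, -7.2763, 12.5000)

1.799 -7.276 12.500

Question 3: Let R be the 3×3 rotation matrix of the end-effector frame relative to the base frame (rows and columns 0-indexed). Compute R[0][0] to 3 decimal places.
0.433

End-effector x-axis (col 0 of R) = (0.4330,0.7500,0.5000)
R[0][0] = 0.4330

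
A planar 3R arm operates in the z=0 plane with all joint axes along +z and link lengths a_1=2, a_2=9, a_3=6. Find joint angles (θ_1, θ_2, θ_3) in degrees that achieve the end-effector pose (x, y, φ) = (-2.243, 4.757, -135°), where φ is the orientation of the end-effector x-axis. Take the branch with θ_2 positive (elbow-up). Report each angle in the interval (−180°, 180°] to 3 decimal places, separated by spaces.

-0.010 90.013 134.998

wrist centre = target − a_3·(cos φ, sin φ) = (1.9996, 8.9996)
cos θ_2 = (84.9921−2²−9²)/(2·2·9) = -0.0002; θ_2 = 90.0126° (elbow-up)
β = atan2(8.9996,1.9996) = 77.4729°; ψ = atan2(9.0000,1.9980) = 77.4832°
θ_1 = β − ψ = -0.0103°
θ_3 = φ − θ_1 − θ_2 = 134.9977° (wrapped to (-180°,180°])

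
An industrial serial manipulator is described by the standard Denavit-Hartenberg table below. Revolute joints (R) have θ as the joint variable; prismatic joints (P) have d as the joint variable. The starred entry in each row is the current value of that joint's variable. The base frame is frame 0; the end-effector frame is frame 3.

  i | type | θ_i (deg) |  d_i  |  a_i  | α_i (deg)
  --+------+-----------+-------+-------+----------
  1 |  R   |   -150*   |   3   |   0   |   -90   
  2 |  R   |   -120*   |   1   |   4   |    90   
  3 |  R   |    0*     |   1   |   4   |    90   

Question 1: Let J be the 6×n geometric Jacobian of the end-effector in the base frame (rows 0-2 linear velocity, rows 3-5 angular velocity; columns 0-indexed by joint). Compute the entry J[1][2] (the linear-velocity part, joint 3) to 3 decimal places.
axis z_2 = (0.7500,0.4330,-0.5000); lever o_n−o_2 = (2.4821,1.4330,2.9641)
cross product → J_v[:, 2] = (2.0000,-3.4641,0.0000)
J_ω[:, 2] = z_2
entry J[1][2] = -3.4641

-3.464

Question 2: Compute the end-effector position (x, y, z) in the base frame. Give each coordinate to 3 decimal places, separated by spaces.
after link 1: o_1 = (0.0000, 0.0000, 3.0000)
after link 2: o_2 = (2.2321, 0.1340, 6.4641)
after link 3: o_3 = (4.7141, 1.5670, 9.4282)

4.714 1.567 9.428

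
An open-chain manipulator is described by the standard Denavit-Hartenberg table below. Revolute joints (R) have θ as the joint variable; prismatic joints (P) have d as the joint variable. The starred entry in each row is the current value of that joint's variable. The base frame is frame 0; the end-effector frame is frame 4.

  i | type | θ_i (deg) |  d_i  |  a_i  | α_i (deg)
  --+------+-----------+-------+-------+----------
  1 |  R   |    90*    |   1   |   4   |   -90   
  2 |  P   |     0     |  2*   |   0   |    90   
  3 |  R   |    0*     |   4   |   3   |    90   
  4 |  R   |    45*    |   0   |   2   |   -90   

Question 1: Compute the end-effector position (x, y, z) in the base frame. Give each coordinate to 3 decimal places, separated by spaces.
-2.000 8.414 6.414

after link 1: o_1 = (0.0000, 4.0000, 1.0000)
after link 2: o_2 = (-2.0000, 4.0000, 1.0000)
after link 3: o_3 = (-2.0000, 7.0000, 5.0000)
after link 4: o_4 = (-2.0000, 8.4142, 6.4142)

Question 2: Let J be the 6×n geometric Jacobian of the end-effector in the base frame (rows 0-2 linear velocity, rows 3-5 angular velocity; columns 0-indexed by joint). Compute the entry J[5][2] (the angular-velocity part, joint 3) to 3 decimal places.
axis z_2 = (0.0000,0.0000,1.0000); lever o_n−o_2 = (0.0000,4.4142,5.4142)
cross product → J_v[:, 2] = (-4.4142,0.0000,0.0000)
J_ω[:, 2] = z_2
entry J[5][2] = 1.0000

1.000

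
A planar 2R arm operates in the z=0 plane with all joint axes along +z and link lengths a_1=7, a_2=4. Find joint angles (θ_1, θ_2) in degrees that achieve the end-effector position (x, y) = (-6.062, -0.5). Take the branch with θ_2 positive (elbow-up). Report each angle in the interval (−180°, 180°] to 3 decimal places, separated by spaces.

150.000 120.003

cos θ_2 = (36.9978−7²−4²)/(2·7·4) = -0.5000; θ_2 = 120.0025° (elbow-up)
β = atan2(-0.5000,-6.0620) = -175.2849°; ψ = atan2(3.4640,4.9998) = 34.7151°
θ_1 = β − ψ = -210.0000°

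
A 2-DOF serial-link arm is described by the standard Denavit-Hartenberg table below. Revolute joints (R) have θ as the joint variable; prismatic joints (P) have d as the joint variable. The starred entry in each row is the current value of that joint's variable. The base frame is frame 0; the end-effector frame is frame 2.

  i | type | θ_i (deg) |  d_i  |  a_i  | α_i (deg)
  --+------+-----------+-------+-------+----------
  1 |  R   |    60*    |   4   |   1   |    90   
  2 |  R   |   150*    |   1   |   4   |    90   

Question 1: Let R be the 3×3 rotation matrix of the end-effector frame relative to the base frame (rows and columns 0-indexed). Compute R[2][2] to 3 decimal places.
0.866

End-effector z-axis (col 2 of R) = (0.2500,0.4330,0.8660)
R[2][2] = 0.8660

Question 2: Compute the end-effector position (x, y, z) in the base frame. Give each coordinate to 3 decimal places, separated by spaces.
after link 1: o_1 = (0.5000, 0.8660, 4.0000)
after link 2: o_2 = (-0.3660, -2.6340, 6.0000)

-0.366 -2.634 6.000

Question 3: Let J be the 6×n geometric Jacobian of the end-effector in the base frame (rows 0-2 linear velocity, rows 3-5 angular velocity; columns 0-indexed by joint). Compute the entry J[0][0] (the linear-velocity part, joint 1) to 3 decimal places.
axis z_0 = ẑ; lever o_n−o_0 = (-0.3660,-2.6340,6.0000)
cross product → J_v[:, 0] = (2.6340,-0.3660,0.0000)
J_ω[:, 0] = z_0
entry J[0][0] = 2.6340

2.634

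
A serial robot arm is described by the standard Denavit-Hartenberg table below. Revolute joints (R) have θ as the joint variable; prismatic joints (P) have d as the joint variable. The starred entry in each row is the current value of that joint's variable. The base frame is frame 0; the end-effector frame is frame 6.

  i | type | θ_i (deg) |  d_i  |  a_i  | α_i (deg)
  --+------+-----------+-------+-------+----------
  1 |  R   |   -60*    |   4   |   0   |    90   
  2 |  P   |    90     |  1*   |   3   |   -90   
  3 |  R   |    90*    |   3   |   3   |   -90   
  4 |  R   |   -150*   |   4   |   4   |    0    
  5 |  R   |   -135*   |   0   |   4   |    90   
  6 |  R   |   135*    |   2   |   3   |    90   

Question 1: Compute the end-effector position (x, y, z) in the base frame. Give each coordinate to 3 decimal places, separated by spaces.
after link 1: o_1 = (0.0000, 0.0000, 4.0000)
after link 2: o_2 = (-0.8660, -0.5000, 7.0000)
after link 3: o_3 = (0.2321, 3.5981, 7.0000)
after link 4: o_4 = (-3.7679, 3.5981, 3.0000)
after link 5: o_5 = (-0.9395, 0.7696, 3.0000)
after link 6: o_6 = (-1.0253, 3.6839, 0.8787)

-1.025 3.684 0.879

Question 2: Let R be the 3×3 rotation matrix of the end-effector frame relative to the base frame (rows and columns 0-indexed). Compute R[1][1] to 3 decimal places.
End-effector y-axis (col 1 of R) = (0.7071,0.7071,0.0000)
R[1][1] = 0.7071

0.707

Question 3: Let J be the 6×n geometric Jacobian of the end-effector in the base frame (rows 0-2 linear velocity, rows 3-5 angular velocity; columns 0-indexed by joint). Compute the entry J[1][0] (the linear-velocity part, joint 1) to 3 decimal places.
axis z_0 = ẑ; lever o_n−o_0 = (-1.0253,3.6839,0.8787)
cross product → J_v[:, 0] = (-3.6839,-1.0253,0.0000)
J_ω[:, 0] = z_0
entry J[1][0] = -1.0253

-1.025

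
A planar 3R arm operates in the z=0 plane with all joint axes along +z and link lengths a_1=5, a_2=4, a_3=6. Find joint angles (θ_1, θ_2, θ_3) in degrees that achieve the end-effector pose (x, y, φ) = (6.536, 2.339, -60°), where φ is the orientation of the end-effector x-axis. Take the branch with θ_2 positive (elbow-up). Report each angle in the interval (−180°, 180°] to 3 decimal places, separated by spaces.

wrist centre = target − a_3·(cos φ, sin φ) = (3.5360, 7.5352)
cos θ_2 = (69.2818−5²−4²)/(2·5·4) = 0.7070; θ_2 = 45.0050° (elbow-up)
β = atan2(7.5352,3.5360) = 64.8609°; ψ = atan2(2.8287,7.8282) = 19.8671°
θ_1 = β − ψ = 44.9938°
θ_3 = φ − θ_1 − θ_2 = -149.9988° (wrapped to (-180°,180°])

44.994 45.005 -149.999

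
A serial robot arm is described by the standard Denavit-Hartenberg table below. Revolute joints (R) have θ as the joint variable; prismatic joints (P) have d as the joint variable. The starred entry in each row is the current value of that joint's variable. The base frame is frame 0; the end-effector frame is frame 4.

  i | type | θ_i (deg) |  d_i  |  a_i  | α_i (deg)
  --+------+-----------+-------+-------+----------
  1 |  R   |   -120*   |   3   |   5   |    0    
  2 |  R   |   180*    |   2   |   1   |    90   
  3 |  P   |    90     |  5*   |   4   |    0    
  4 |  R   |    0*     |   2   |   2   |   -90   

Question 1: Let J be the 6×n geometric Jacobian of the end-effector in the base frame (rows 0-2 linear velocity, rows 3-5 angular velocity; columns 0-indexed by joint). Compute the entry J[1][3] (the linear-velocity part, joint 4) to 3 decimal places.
axis z_3 = (0.8660,-0.5000,0.0000); lever o_n−o_3 = (1.7321,-1.0000,2.0000)
cross product → J_v[:, 3] = (-1.0000,-1.7321,-0.0000)
J_ω[:, 3] = z_3
entry J[1][3] = -1.7321

-1.732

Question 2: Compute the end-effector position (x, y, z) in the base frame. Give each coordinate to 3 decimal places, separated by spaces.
4.062 -6.964 11.000

after link 1: o_1 = (-2.5000, -4.3301, 3.0000)
after link 2: o_2 = (-2.0000, -3.4641, 5.0000)
after link 3: o_3 = (2.3301, -5.9641, 9.0000)
after link 4: o_4 = (4.0622, -6.9641, 11.0000)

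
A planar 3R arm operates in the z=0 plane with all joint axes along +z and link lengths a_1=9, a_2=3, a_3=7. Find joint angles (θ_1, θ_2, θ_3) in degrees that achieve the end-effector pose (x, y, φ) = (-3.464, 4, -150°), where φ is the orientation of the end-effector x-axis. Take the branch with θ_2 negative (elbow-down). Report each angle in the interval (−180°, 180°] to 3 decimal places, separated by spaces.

89.999 -119.999 -120.000

wrist centre = target − a_3·(cos φ, sin φ) = (2.5982, 7.5000)
cos θ_2 = (63.0005−9²−3²)/(2·9·3) = -0.5000; θ_2 = -119.9994° (elbow-down)
β = atan2(7.5000,2.5982) = 70.8927°; ψ = atan2(-2.5981,7.5000) = -19.1067°
θ_1 = β − ψ = 89.9994°
θ_3 = φ − θ_1 − θ_2 = -120.0000° (wrapped to (-180°,180°])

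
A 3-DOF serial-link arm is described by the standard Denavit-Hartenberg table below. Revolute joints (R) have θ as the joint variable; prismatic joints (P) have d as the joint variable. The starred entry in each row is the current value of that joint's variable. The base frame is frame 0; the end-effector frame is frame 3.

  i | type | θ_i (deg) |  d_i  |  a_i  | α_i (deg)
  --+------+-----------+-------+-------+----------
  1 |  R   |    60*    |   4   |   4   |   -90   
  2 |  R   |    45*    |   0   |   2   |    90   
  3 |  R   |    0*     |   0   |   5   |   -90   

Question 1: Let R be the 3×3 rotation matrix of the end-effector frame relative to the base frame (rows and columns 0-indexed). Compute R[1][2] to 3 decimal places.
0.500

End-effector z-axis (col 2 of R) = (-0.8660,0.5000,0.0000)
R[1][2] = 0.5000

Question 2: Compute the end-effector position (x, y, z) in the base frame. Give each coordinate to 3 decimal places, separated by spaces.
after link 1: o_1 = (2.0000, 3.4641, 4.0000)
after link 2: o_2 = (2.7071, 4.6888, 2.5858)
after link 3: o_3 = (4.4749, 7.7507, -0.9497)

4.475 7.751 -0.950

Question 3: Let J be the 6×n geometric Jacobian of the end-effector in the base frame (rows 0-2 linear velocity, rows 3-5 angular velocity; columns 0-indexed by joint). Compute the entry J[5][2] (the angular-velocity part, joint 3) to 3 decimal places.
axis z_2 = (0.3536,0.6124,0.7071); lever o_n−o_2 = (1.7678,3.0619,-3.5355)
cross product → J_v[:, 2] = (-4.3301,2.5000,0.0000)
J_ω[:, 2] = z_2
entry J[5][2] = 0.7071

0.707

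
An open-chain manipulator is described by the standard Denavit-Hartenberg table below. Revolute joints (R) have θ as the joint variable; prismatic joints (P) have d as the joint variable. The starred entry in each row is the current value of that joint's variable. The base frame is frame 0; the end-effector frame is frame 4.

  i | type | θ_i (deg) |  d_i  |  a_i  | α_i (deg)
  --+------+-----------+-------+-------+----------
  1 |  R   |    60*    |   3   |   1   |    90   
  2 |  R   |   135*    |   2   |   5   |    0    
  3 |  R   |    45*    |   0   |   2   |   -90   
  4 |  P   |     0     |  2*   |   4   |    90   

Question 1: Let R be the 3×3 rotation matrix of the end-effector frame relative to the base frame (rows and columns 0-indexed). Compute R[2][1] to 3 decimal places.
End-effector y-axis (col 1 of R) = (0.0000,-0.0000,-1.0000)
R[2][1] = -1.0000

-1.000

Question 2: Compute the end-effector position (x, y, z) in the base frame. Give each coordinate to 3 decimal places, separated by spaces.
after link 1: o_1 = (0.5000, 0.8660, 3.0000)
after link 2: o_2 = (0.4643, -3.1958, 6.5355)
after link 3: o_3 = (-0.5357, -4.9279, 6.5355)
after link 4: o_4 = (-2.5357, -8.3920, 4.5355)

-2.536 -8.392 4.536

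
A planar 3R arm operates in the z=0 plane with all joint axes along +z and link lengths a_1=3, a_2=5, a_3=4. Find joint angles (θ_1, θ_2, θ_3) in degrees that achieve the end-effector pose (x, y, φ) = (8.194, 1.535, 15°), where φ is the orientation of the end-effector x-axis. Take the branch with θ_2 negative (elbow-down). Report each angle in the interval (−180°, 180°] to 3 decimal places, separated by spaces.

wrist centre = target − a_3·(cos φ, sin φ) = (4.3303, 0.4997)
cos θ_2 = (19.0012−3²−5²)/(2·3·5) = -0.5000; θ_2 = -119.9974° (elbow-down)
β = atan2(0.4997,4.3303) = 6.5829°; ψ = atan2(-4.3302,0.5002) = -83.4108°
θ_1 = β − ψ = 89.9937°
θ_3 = φ − θ_1 − θ_2 = 45.0037° (wrapped to (-180°,180°])

89.994 -119.997 45.004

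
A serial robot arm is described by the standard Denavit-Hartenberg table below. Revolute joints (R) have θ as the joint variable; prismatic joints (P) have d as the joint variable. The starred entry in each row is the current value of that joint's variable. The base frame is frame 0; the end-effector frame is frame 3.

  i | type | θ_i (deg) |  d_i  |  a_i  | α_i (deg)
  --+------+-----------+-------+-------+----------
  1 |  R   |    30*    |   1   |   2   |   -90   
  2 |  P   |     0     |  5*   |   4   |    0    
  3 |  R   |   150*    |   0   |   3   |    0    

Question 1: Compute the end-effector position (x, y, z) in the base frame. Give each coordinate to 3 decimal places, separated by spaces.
0.446 6.031 -0.500

after link 1: o_1 = (1.7321, 1.0000, 1.0000)
after link 2: o_2 = (2.6962, 7.3301, 1.0000)
after link 3: o_3 = (0.4462, 6.0311, -0.5000)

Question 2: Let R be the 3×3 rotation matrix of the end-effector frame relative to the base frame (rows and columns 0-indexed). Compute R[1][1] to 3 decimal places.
-0.250

End-effector y-axis (col 1 of R) = (-0.4330,-0.2500,0.8660)
R[1][1] = -0.2500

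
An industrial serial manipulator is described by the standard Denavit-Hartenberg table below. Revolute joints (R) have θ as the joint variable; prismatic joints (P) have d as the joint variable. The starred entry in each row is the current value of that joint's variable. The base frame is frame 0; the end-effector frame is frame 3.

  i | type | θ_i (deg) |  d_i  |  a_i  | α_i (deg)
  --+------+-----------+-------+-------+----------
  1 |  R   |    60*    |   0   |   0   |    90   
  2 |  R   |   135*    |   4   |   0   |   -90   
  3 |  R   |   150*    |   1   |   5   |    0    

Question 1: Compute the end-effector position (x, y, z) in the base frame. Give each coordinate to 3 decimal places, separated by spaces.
after link 1: o_1 = (0.0000, 0.0000, 0.0000)
after link 2: o_2 = (3.4641, -2.0000, 0.0000)
after link 3: o_3 = (2.4764, 1.2893, -3.7690)

2.476 1.289 -3.769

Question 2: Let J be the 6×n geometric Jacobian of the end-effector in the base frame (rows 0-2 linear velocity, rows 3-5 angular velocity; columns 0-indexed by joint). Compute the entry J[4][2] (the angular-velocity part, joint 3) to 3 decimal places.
axis z_2 = (-0.3536,-0.6124,-0.7071); lever o_n−o_2 = (-0.9877,3.2893,-3.7690)
cross product → J_v[:, 2] = (4.6339,-0.6341,-1.7678)
J_ω[:, 2] = z_2
entry J[4][2] = -0.6124

-0.612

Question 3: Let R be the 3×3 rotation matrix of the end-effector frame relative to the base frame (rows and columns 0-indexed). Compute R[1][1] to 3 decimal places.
End-effector y-axis (col 1 of R) = (0.9268,-0.1268,-0.3536)
R[1][1] = -0.1268

-0.127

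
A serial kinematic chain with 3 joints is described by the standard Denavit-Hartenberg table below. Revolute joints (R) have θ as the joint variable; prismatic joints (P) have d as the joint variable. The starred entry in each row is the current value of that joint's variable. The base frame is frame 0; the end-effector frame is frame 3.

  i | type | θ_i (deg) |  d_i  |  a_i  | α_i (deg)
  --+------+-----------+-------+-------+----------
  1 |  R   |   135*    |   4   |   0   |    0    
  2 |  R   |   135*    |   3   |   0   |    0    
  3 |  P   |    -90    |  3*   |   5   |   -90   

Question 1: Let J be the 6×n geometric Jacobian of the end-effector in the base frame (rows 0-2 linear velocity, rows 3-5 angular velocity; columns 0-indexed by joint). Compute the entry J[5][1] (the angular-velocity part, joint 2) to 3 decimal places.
axis z_1 = (0.0000,0.0000,1.0000); lever o_n−o_1 = (-5.0000,0.0000,6.0000)
cross product → J_v[:, 1] = (-0.0000,-5.0000,0.0000)
J_ω[:, 1] = z_1
entry J[5][1] = 1.0000

1.000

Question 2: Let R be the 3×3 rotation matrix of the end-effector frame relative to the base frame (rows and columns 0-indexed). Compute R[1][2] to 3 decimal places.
End-effector z-axis (col 2 of R) = (-0.0000,-1.0000,0.0000)
R[1][2] = -1.0000

-1.000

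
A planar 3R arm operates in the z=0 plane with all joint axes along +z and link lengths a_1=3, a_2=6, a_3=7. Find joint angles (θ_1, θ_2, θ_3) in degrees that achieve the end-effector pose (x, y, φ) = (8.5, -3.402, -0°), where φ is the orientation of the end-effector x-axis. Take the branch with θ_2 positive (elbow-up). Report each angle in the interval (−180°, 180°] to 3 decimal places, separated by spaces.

wrist centre = target − a_3·(cos φ, sin φ) = (1.5000, -3.4020)
cos θ_2 = (13.8236−3²−6²)/(2·3·6) = -0.8660; θ_2 = 149.9983° (elbow-up)
β = atan2(-3.4020,1.5000) = -66.2065°; ψ = atan2(3.0001,-2.1961) = 126.2036°
θ_1 = β − ψ = -192.4101°
θ_3 = φ − θ_1 − θ_2 = 42.4117° (wrapped to (-180°,180°])

167.590 149.998 42.412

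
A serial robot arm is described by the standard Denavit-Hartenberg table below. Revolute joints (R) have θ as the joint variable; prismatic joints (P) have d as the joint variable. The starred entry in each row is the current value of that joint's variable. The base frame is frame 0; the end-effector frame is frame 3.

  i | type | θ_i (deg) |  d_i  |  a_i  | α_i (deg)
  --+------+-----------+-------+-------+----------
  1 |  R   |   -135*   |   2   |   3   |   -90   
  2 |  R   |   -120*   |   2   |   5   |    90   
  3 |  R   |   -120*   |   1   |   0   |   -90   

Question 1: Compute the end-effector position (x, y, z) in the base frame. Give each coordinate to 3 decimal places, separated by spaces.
1.673 -1.155 5.830

after link 1: o_1 = (-2.1213, -2.1213, 2.0000)
after link 2: o_2 = (1.0607, -1.7678, 6.3301)
after link 3: o_3 = (1.6730, -1.1554, 5.8301)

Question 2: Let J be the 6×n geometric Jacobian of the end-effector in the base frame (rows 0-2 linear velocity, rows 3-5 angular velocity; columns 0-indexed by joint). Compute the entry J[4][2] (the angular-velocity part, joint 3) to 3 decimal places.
0.612

axis z_2 = (0.6124,0.6124,-0.5000); lever o_n−o_2 = (0.6124,0.6124,-0.5000)
cross product → J_v[:, 2] = (-0.0000,0.0000,-0.0000)
J_ω[:, 2] = z_2
entry J[4][2] = 0.6124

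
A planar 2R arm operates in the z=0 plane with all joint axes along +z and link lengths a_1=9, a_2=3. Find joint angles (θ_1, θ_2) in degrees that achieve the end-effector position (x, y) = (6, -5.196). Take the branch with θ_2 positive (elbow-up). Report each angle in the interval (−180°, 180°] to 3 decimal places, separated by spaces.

-59.999 120.002

cos θ_2 = (62.9984−9²−3²)/(2·9·3) = -0.5000; θ_2 = 120.0019° (elbow-up)
β = atan2(-5.1960,6.0000) = -40.8926°; ψ = atan2(2.5980,7.4999) = 19.1065°
θ_1 = β − ψ = -59.9990°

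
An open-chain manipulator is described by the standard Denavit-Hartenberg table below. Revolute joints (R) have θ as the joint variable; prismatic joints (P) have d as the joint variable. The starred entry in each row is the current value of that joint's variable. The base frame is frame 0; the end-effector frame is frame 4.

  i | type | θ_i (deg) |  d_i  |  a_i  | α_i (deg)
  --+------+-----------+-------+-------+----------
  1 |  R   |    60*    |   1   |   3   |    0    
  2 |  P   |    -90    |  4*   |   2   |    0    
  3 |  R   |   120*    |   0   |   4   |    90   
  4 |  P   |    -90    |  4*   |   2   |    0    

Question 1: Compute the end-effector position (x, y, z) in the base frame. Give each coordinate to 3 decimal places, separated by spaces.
after link 1: o_1 = (1.5000, 2.5981, 1.0000)
after link 2: o_2 = (3.2321, 1.5981, 5.0000)
after link 3: o_3 = (3.2321, 5.5981, 5.0000)
after link 4: o_4 = (7.2321, 5.5981, 3.0000)

7.232 5.598 3.000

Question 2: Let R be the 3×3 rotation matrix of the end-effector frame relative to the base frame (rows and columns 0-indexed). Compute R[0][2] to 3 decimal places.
End-effector z-axis (col 2 of R) = (1.0000,-0.0000,0.0000)
R[0][2] = 1.0000

1.000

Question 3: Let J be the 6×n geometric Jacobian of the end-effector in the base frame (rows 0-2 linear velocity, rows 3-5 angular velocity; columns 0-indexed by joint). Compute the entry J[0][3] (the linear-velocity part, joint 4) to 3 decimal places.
1.000

prismatic axis z_3 = (1.0000,-0.0000,0.0000)
J_v[:, 3] = z_3; J_ω[:, 3] = (0,0,0)
entry J[0][3] = 1.0000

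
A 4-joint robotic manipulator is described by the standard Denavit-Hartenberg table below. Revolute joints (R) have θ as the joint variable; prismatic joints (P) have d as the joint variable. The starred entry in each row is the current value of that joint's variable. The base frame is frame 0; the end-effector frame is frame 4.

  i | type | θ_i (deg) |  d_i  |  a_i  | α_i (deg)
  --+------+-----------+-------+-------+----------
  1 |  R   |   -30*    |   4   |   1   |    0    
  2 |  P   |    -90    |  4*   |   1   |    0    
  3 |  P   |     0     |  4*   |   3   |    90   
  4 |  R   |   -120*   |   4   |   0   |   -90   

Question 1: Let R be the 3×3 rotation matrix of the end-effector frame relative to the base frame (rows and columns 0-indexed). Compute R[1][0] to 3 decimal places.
End-effector x-axis (col 0 of R) = (0.2500,0.4330,-0.8660)
R[1][0] = 0.4330

0.433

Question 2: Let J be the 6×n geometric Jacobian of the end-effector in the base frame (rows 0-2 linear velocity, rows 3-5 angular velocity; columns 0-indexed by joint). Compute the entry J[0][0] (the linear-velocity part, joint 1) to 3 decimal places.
1.964

axis z_0 = ẑ; lever o_n−o_0 = (-4.5981,-1.9641,12.0000)
cross product → J_v[:, 0] = (1.9641,-4.5981,0.0000)
J_ω[:, 0] = z_0
entry J[0][0] = 1.9641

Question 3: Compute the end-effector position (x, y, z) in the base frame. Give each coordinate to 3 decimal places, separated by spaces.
after link 1: o_1 = (0.8660, -0.5000, 4.0000)
after link 2: o_2 = (0.3660, -1.3660, 8.0000)
after link 3: o_3 = (-1.1340, -3.9641, 12.0000)
after link 4: o_4 = (-4.5981, -1.9641, 12.0000)

-4.598 -1.964 12.000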